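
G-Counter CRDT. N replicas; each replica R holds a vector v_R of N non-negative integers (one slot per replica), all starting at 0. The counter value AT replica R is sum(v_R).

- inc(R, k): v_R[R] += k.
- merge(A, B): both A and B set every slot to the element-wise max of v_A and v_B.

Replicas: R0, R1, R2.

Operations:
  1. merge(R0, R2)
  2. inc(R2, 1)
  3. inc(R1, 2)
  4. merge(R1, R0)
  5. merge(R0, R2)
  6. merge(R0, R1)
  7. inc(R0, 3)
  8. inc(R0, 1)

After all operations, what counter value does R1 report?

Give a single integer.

Answer: 3

Derivation:
Op 1: merge R0<->R2 -> R0=(0,0,0) R2=(0,0,0)
Op 2: inc R2 by 1 -> R2=(0,0,1) value=1
Op 3: inc R1 by 2 -> R1=(0,2,0) value=2
Op 4: merge R1<->R0 -> R1=(0,2,0) R0=(0,2,0)
Op 5: merge R0<->R2 -> R0=(0,2,1) R2=(0,2,1)
Op 6: merge R0<->R1 -> R0=(0,2,1) R1=(0,2,1)
Op 7: inc R0 by 3 -> R0=(3,2,1) value=6
Op 8: inc R0 by 1 -> R0=(4,2,1) value=7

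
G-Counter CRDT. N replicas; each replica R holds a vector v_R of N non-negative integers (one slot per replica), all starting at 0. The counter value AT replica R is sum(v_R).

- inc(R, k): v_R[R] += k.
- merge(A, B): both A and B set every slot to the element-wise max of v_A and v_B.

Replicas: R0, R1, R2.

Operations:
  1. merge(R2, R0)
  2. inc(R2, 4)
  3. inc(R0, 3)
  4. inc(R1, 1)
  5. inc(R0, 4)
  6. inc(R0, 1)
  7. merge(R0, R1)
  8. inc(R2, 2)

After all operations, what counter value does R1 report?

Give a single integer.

Op 1: merge R2<->R0 -> R2=(0,0,0) R0=(0,0,0)
Op 2: inc R2 by 4 -> R2=(0,0,4) value=4
Op 3: inc R0 by 3 -> R0=(3,0,0) value=3
Op 4: inc R1 by 1 -> R1=(0,1,0) value=1
Op 5: inc R0 by 4 -> R0=(7,0,0) value=7
Op 6: inc R0 by 1 -> R0=(8,0,0) value=8
Op 7: merge R0<->R1 -> R0=(8,1,0) R1=(8,1,0)
Op 8: inc R2 by 2 -> R2=(0,0,6) value=6

Answer: 9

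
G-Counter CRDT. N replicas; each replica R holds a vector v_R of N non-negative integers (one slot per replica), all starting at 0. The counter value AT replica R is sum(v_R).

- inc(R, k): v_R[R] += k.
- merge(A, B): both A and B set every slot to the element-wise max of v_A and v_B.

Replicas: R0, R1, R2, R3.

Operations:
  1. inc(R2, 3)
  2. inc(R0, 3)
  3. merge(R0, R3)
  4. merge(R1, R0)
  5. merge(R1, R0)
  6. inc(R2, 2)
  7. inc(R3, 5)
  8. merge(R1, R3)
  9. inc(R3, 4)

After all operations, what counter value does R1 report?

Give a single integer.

Op 1: inc R2 by 3 -> R2=(0,0,3,0) value=3
Op 2: inc R0 by 3 -> R0=(3,0,0,0) value=3
Op 3: merge R0<->R3 -> R0=(3,0,0,0) R3=(3,0,0,0)
Op 4: merge R1<->R0 -> R1=(3,0,0,0) R0=(3,0,0,0)
Op 5: merge R1<->R0 -> R1=(3,0,0,0) R0=(3,0,0,0)
Op 6: inc R2 by 2 -> R2=(0,0,5,0) value=5
Op 7: inc R3 by 5 -> R3=(3,0,0,5) value=8
Op 8: merge R1<->R3 -> R1=(3,0,0,5) R3=(3,0,0,5)
Op 9: inc R3 by 4 -> R3=(3,0,0,9) value=12

Answer: 8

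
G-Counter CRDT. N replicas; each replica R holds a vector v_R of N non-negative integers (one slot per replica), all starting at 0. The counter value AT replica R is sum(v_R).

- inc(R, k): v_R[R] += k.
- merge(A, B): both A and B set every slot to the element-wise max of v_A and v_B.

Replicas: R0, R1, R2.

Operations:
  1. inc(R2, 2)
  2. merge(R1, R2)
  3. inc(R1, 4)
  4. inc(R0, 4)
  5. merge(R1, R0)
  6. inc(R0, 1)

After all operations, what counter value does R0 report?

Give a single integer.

Op 1: inc R2 by 2 -> R2=(0,0,2) value=2
Op 2: merge R1<->R2 -> R1=(0,0,2) R2=(0,0,2)
Op 3: inc R1 by 4 -> R1=(0,4,2) value=6
Op 4: inc R0 by 4 -> R0=(4,0,0) value=4
Op 5: merge R1<->R0 -> R1=(4,4,2) R0=(4,4,2)
Op 6: inc R0 by 1 -> R0=(5,4,2) value=11

Answer: 11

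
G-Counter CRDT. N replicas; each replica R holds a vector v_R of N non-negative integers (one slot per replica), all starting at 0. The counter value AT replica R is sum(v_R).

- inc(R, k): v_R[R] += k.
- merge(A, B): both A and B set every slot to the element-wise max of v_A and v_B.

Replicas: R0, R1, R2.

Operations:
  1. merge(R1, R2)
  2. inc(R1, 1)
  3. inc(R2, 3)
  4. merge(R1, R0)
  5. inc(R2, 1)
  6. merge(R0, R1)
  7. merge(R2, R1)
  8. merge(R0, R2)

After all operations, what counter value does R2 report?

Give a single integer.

Op 1: merge R1<->R2 -> R1=(0,0,0) R2=(0,0,0)
Op 2: inc R1 by 1 -> R1=(0,1,0) value=1
Op 3: inc R2 by 3 -> R2=(0,0,3) value=3
Op 4: merge R1<->R0 -> R1=(0,1,0) R0=(0,1,0)
Op 5: inc R2 by 1 -> R2=(0,0,4) value=4
Op 6: merge R0<->R1 -> R0=(0,1,0) R1=(0,1,0)
Op 7: merge R2<->R1 -> R2=(0,1,4) R1=(0,1,4)
Op 8: merge R0<->R2 -> R0=(0,1,4) R2=(0,1,4)

Answer: 5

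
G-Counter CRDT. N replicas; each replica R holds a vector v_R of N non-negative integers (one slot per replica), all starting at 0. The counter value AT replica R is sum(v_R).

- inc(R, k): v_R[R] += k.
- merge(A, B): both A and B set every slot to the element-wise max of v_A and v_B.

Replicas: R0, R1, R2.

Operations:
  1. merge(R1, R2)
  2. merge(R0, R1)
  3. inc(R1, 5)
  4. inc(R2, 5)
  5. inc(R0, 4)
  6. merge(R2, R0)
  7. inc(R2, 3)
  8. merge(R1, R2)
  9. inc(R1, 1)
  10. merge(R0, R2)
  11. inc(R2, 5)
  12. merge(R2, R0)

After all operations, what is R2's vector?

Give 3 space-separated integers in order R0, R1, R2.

Answer: 4 5 13

Derivation:
Op 1: merge R1<->R2 -> R1=(0,0,0) R2=(0,0,0)
Op 2: merge R0<->R1 -> R0=(0,0,0) R1=(0,0,0)
Op 3: inc R1 by 5 -> R1=(0,5,0) value=5
Op 4: inc R2 by 5 -> R2=(0,0,5) value=5
Op 5: inc R0 by 4 -> R0=(4,0,0) value=4
Op 6: merge R2<->R0 -> R2=(4,0,5) R0=(4,0,5)
Op 7: inc R2 by 3 -> R2=(4,0,8) value=12
Op 8: merge R1<->R2 -> R1=(4,5,8) R2=(4,5,8)
Op 9: inc R1 by 1 -> R1=(4,6,8) value=18
Op 10: merge R0<->R2 -> R0=(4,5,8) R2=(4,5,8)
Op 11: inc R2 by 5 -> R2=(4,5,13) value=22
Op 12: merge R2<->R0 -> R2=(4,5,13) R0=(4,5,13)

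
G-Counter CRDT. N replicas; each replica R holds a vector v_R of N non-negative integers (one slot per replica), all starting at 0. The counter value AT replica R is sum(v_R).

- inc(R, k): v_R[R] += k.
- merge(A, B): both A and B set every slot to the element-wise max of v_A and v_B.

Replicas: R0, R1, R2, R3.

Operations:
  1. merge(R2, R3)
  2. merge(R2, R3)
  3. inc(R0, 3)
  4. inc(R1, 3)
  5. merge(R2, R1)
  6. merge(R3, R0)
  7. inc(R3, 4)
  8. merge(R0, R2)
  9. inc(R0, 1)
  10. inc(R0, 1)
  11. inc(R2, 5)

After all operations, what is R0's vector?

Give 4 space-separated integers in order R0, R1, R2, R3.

Op 1: merge R2<->R3 -> R2=(0,0,0,0) R3=(0,0,0,0)
Op 2: merge R2<->R3 -> R2=(0,0,0,0) R3=(0,0,0,0)
Op 3: inc R0 by 3 -> R0=(3,0,0,0) value=3
Op 4: inc R1 by 3 -> R1=(0,3,0,0) value=3
Op 5: merge R2<->R1 -> R2=(0,3,0,0) R1=(0,3,0,0)
Op 6: merge R3<->R0 -> R3=(3,0,0,0) R0=(3,0,0,0)
Op 7: inc R3 by 4 -> R3=(3,0,0,4) value=7
Op 8: merge R0<->R2 -> R0=(3,3,0,0) R2=(3,3,0,0)
Op 9: inc R0 by 1 -> R0=(4,3,0,0) value=7
Op 10: inc R0 by 1 -> R0=(5,3,0,0) value=8
Op 11: inc R2 by 5 -> R2=(3,3,5,0) value=11

Answer: 5 3 0 0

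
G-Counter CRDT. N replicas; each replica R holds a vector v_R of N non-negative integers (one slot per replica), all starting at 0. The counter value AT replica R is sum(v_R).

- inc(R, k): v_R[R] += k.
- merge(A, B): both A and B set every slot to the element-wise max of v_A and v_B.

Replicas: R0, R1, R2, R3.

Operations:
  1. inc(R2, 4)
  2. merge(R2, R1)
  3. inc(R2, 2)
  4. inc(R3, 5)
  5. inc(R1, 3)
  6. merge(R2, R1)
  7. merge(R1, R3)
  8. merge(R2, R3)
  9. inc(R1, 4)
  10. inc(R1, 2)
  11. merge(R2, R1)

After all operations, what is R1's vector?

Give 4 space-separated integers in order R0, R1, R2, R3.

Answer: 0 9 6 5

Derivation:
Op 1: inc R2 by 4 -> R2=(0,0,4,0) value=4
Op 2: merge R2<->R1 -> R2=(0,0,4,0) R1=(0,0,4,0)
Op 3: inc R2 by 2 -> R2=(0,0,6,0) value=6
Op 4: inc R3 by 5 -> R3=(0,0,0,5) value=5
Op 5: inc R1 by 3 -> R1=(0,3,4,0) value=7
Op 6: merge R2<->R1 -> R2=(0,3,6,0) R1=(0,3,6,0)
Op 7: merge R1<->R3 -> R1=(0,3,6,5) R3=(0,3,6,5)
Op 8: merge R2<->R3 -> R2=(0,3,6,5) R3=(0,3,6,5)
Op 9: inc R1 by 4 -> R1=(0,7,6,5) value=18
Op 10: inc R1 by 2 -> R1=(0,9,6,5) value=20
Op 11: merge R2<->R1 -> R2=(0,9,6,5) R1=(0,9,6,5)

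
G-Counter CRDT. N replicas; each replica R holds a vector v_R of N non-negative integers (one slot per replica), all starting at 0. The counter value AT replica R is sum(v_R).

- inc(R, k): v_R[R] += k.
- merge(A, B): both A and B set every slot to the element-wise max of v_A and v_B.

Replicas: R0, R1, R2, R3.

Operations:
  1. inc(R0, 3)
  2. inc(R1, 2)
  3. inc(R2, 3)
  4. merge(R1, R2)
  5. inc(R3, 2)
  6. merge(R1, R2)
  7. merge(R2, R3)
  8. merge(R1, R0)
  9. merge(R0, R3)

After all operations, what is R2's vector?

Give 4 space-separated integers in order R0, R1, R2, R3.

Answer: 0 2 3 2

Derivation:
Op 1: inc R0 by 3 -> R0=(3,0,0,0) value=3
Op 2: inc R1 by 2 -> R1=(0,2,0,0) value=2
Op 3: inc R2 by 3 -> R2=(0,0,3,0) value=3
Op 4: merge R1<->R2 -> R1=(0,2,3,0) R2=(0,2,3,0)
Op 5: inc R3 by 2 -> R3=(0,0,0,2) value=2
Op 6: merge R1<->R2 -> R1=(0,2,3,0) R2=(0,2,3,0)
Op 7: merge R2<->R3 -> R2=(0,2,3,2) R3=(0,2,3,2)
Op 8: merge R1<->R0 -> R1=(3,2,3,0) R0=(3,2,3,0)
Op 9: merge R0<->R3 -> R0=(3,2,3,2) R3=(3,2,3,2)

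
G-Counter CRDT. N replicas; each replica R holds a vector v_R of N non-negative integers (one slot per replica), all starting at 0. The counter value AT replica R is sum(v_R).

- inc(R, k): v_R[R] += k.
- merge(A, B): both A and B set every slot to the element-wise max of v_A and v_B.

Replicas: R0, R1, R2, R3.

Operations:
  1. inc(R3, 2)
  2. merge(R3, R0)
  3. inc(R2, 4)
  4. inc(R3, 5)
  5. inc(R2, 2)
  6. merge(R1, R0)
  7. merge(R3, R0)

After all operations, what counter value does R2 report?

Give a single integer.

Answer: 6

Derivation:
Op 1: inc R3 by 2 -> R3=(0,0,0,2) value=2
Op 2: merge R3<->R0 -> R3=(0,0,0,2) R0=(0,0,0,2)
Op 3: inc R2 by 4 -> R2=(0,0,4,0) value=4
Op 4: inc R3 by 5 -> R3=(0,0,0,7) value=7
Op 5: inc R2 by 2 -> R2=(0,0,6,0) value=6
Op 6: merge R1<->R0 -> R1=(0,0,0,2) R0=(0,0,0,2)
Op 7: merge R3<->R0 -> R3=(0,0,0,7) R0=(0,0,0,7)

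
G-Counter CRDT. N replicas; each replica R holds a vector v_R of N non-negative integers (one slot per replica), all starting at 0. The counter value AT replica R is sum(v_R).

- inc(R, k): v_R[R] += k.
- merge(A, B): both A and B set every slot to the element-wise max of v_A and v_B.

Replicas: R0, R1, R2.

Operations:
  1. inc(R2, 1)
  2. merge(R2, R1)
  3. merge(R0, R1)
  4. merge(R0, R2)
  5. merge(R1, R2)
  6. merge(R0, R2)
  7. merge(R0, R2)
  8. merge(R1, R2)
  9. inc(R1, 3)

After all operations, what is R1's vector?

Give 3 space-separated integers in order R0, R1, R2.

Op 1: inc R2 by 1 -> R2=(0,0,1) value=1
Op 2: merge R2<->R1 -> R2=(0,0,1) R1=(0,0,1)
Op 3: merge R0<->R1 -> R0=(0,0,1) R1=(0,0,1)
Op 4: merge R0<->R2 -> R0=(0,0,1) R2=(0,0,1)
Op 5: merge R1<->R2 -> R1=(0,0,1) R2=(0,0,1)
Op 6: merge R0<->R2 -> R0=(0,0,1) R2=(0,0,1)
Op 7: merge R0<->R2 -> R0=(0,0,1) R2=(0,0,1)
Op 8: merge R1<->R2 -> R1=(0,0,1) R2=(0,0,1)
Op 9: inc R1 by 3 -> R1=(0,3,1) value=4

Answer: 0 3 1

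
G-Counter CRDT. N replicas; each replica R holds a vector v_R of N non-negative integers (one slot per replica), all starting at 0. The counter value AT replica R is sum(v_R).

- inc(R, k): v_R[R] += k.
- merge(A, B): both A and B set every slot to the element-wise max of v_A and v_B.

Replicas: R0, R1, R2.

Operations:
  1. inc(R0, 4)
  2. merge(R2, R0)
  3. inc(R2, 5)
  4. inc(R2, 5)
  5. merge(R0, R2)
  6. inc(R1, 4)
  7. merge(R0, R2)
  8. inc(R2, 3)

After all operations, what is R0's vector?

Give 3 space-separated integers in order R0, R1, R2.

Op 1: inc R0 by 4 -> R0=(4,0,0) value=4
Op 2: merge R2<->R0 -> R2=(4,0,0) R0=(4,0,0)
Op 3: inc R2 by 5 -> R2=(4,0,5) value=9
Op 4: inc R2 by 5 -> R2=(4,0,10) value=14
Op 5: merge R0<->R2 -> R0=(4,0,10) R2=(4,0,10)
Op 6: inc R1 by 4 -> R1=(0,4,0) value=4
Op 7: merge R0<->R2 -> R0=(4,0,10) R2=(4,0,10)
Op 8: inc R2 by 3 -> R2=(4,0,13) value=17

Answer: 4 0 10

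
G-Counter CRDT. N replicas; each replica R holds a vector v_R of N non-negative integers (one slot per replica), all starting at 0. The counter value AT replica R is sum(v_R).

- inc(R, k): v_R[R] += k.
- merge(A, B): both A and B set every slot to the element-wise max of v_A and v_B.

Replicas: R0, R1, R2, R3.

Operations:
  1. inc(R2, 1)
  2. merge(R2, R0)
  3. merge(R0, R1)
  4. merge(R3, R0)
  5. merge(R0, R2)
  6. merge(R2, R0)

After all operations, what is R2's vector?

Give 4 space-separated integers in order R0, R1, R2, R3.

Answer: 0 0 1 0

Derivation:
Op 1: inc R2 by 1 -> R2=(0,0,1,0) value=1
Op 2: merge R2<->R0 -> R2=(0,0,1,0) R0=(0,0,1,0)
Op 3: merge R0<->R1 -> R0=(0,0,1,0) R1=(0,0,1,0)
Op 4: merge R3<->R0 -> R3=(0,0,1,0) R0=(0,0,1,0)
Op 5: merge R0<->R2 -> R0=(0,0,1,0) R2=(0,0,1,0)
Op 6: merge R2<->R0 -> R2=(0,0,1,0) R0=(0,0,1,0)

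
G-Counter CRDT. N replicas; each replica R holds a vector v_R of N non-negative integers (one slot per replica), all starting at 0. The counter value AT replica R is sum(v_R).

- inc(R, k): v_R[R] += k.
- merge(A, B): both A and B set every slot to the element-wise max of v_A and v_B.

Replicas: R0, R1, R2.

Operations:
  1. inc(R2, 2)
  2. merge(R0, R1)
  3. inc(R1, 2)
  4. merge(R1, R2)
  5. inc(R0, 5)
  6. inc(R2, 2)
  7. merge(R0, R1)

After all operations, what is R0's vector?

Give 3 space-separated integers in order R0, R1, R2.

Answer: 5 2 2

Derivation:
Op 1: inc R2 by 2 -> R2=(0,0,2) value=2
Op 2: merge R0<->R1 -> R0=(0,0,0) R1=(0,0,0)
Op 3: inc R1 by 2 -> R1=(0,2,0) value=2
Op 4: merge R1<->R2 -> R1=(0,2,2) R2=(0,2,2)
Op 5: inc R0 by 5 -> R0=(5,0,0) value=5
Op 6: inc R2 by 2 -> R2=(0,2,4) value=6
Op 7: merge R0<->R1 -> R0=(5,2,2) R1=(5,2,2)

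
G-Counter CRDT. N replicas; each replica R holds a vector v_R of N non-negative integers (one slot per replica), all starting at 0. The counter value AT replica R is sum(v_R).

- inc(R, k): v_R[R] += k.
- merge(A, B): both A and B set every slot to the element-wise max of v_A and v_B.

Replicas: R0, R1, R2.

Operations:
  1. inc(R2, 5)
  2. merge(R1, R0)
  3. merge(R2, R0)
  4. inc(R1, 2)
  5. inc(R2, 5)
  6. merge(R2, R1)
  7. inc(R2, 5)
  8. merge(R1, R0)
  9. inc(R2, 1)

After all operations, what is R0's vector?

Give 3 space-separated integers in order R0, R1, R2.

Answer: 0 2 10

Derivation:
Op 1: inc R2 by 5 -> R2=(0,0,5) value=5
Op 2: merge R1<->R0 -> R1=(0,0,0) R0=(0,0,0)
Op 3: merge R2<->R0 -> R2=(0,0,5) R0=(0,0,5)
Op 4: inc R1 by 2 -> R1=(0,2,0) value=2
Op 5: inc R2 by 5 -> R2=(0,0,10) value=10
Op 6: merge R2<->R1 -> R2=(0,2,10) R1=(0,2,10)
Op 7: inc R2 by 5 -> R2=(0,2,15) value=17
Op 8: merge R1<->R0 -> R1=(0,2,10) R0=(0,2,10)
Op 9: inc R2 by 1 -> R2=(0,2,16) value=18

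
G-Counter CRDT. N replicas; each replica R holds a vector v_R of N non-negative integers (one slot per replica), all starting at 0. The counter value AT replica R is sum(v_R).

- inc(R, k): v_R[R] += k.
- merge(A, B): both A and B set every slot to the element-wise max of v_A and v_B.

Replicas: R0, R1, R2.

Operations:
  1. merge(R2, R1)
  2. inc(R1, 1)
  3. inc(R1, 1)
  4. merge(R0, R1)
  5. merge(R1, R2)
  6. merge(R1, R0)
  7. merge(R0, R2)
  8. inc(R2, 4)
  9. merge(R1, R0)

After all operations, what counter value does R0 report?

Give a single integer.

Answer: 2

Derivation:
Op 1: merge R2<->R1 -> R2=(0,0,0) R1=(0,0,0)
Op 2: inc R1 by 1 -> R1=(0,1,0) value=1
Op 3: inc R1 by 1 -> R1=(0,2,0) value=2
Op 4: merge R0<->R1 -> R0=(0,2,0) R1=(0,2,0)
Op 5: merge R1<->R2 -> R1=(0,2,0) R2=(0,2,0)
Op 6: merge R1<->R0 -> R1=(0,2,0) R0=(0,2,0)
Op 7: merge R0<->R2 -> R0=(0,2,0) R2=(0,2,0)
Op 8: inc R2 by 4 -> R2=(0,2,4) value=6
Op 9: merge R1<->R0 -> R1=(0,2,0) R0=(0,2,0)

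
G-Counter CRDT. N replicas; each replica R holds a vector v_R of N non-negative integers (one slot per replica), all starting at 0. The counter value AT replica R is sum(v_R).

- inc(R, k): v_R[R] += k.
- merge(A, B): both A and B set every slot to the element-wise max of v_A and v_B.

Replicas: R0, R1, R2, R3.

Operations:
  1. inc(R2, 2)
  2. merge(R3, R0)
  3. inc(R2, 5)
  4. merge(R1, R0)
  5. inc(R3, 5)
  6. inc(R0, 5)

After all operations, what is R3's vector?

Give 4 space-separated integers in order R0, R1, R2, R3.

Answer: 0 0 0 5

Derivation:
Op 1: inc R2 by 2 -> R2=(0,0,2,0) value=2
Op 2: merge R3<->R0 -> R3=(0,0,0,0) R0=(0,0,0,0)
Op 3: inc R2 by 5 -> R2=(0,0,7,0) value=7
Op 4: merge R1<->R0 -> R1=(0,0,0,0) R0=(0,0,0,0)
Op 5: inc R3 by 5 -> R3=(0,0,0,5) value=5
Op 6: inc R0 by 5 -> R0=(5,0,0,0) value=5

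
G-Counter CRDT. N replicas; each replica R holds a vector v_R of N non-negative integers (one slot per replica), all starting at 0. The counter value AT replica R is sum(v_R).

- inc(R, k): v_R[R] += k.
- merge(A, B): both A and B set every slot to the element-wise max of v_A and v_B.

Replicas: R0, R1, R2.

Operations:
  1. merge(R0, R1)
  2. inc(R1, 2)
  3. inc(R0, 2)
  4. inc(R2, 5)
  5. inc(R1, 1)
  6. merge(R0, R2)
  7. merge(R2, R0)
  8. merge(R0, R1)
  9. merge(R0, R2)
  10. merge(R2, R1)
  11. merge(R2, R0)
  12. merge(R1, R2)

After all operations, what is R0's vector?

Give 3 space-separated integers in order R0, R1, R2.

Answer: 2 3 5

Derivation:
Op 1: merge R0<->R1 -> R0=(0,0,0) R1=(0,0,0)
Op 2: inc R1 by 2 -> R1=(0,2,0) value=2
Op 3: inc R0 by 2 -> R0=(2,0,0) value=2
Op 4: inc R2 by 5 -> R2=(0,0,5) value=5
Op 5: inc R1 by 1 -> R1=(0,3,0) value=3
Op 6: merge R0<->R2 -> R0=(2,0,5) R2=(2,0,5)
Op 7: merge R2<->R0 -> R2=(2,0,5) R0=(2,0,5)
Op 8: merge R0<->R1 -> R0=(2,3,5) R1=(2,3,5)
Op 9: merge R0<->R2 -> R0=(2,3,5) R2=(2,3,5)
Op 10: merge R2<->R1 -> R2=(2,3,5) R1=(2,3,5)
Op 11: merge R2<->R0 -> R2=(2,3,5) R0=(2,3,5)
Op 12: merge R1<->R2 -> R1=(2,3,5) R2=(2,3,5)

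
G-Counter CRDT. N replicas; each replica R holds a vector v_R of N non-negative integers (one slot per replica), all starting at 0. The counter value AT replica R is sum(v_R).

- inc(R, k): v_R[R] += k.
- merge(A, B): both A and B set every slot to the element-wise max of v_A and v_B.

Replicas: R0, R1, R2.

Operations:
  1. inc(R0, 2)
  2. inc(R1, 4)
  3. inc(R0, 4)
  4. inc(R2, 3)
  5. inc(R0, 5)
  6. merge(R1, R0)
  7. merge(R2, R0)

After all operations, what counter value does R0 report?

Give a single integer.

Op 1: inc R0 by 2 -> R0=(2,0,0) value=2
Op 2: inc R1 by 4 -> R1=(0,4,0) value=4
Op 3: inc R0 by 4 -> R0=(6,0,0) value=6
Op 4: inc R2 by 3 -> R2=(0,0,3) value=3
Op 5: inc R0 by 5 -> R0=(11,0,0) value=11
Op 6: merge R1<->R0 -> R1=(11,4,0) R0=(11,4,0)
Op 7: merge R2<->R0 -> R2=(11,4,3) R0=(11,4,3)

Answer: 18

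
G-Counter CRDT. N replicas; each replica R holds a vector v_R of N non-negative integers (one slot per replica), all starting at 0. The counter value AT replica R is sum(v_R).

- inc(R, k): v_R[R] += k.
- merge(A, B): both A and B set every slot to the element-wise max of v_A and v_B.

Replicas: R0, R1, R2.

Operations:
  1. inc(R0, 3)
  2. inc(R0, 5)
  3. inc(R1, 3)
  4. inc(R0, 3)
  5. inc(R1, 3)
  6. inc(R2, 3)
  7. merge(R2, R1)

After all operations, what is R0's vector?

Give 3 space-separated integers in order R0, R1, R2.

Op 1: inc R0 by 3 -> R0=(3,0,0) value=3
Op 2: inc R0 by 5 -> R0=(8,0,0) value=8
Op 3: inc R1 by 3 -> R1=(0,3,0) value=3
Op 4: inc R0 by 3 -> R0=(11,0,0) value=11
Op 5: inc R1 by 3 -> R1=(0,6,0) value=6
Op 6: inc R2 by 3 -> R2=(0,0,3) value=3
Op 7: merge R2<->R1 -> R2=(0,6,3) R1=(0,6,3)

Answer: 11 0 0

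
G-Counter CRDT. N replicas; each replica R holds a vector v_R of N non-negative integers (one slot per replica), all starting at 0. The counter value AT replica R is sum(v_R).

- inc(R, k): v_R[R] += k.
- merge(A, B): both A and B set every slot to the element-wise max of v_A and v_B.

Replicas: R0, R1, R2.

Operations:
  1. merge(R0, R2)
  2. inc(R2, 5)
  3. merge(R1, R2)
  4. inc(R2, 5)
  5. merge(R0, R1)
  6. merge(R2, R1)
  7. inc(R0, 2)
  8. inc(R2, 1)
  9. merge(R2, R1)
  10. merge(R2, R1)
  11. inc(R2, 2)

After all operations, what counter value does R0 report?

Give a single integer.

Op 1: merge R0<->R2 -> R0=(0,0,0) R2=(0,0,0)
Op 2: inc R2 by 5 -> R2=(0,0,5) value=5
Op 3: merge R1<->R2 -> R1=(0,0,5) R2=(0,0,5)
Op 4: inc R2 by 5 -> R2=(0,0,10) value=10
Op 5: merge R0<->R1 -> R0=(0,0,5) R1=(0,0,5)
Op 6: merge R2<->R1 -> R2=(0,0,10) R1=(0,0,10)
Op 7: inc R0 by 2 -> R0=(2,0,5) value=7
Op 8: inc R2 by 1 -> R2=(0,0,11) value=11
Op 9: merge R2<->R1 -> R2=(0,0,11) R1=(0,0,11)
Op 10: merge R2<->R1 -> R2=(0,0,11) R1=(0,0,11)
Op 11: inc R2 by 2 -> R2=(0,0,13) value=13

Answer: 7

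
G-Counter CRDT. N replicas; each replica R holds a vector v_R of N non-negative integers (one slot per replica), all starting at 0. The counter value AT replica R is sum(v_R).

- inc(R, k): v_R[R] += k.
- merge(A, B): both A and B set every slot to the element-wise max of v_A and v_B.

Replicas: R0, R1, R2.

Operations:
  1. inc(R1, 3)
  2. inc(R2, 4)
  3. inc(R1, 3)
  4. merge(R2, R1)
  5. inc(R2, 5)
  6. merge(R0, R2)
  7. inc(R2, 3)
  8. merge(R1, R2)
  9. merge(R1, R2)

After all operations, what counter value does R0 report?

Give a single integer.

Op 1: inc R1 by 3 -> R1=(0,3,0) value=3
Op 2: inc R2 by 4 -> R2=(0,0,4) value=4
Op 3: inc R1 by 3 -> R1=(0,6,0) value=6
Op 4: merge R2<->R1 -> R2=(0,6,4) R1=(0,6,4)
Op 5: inc R2 by 5 -> R2=(0,6,9) value=15
Op 6: merge R0<->R2 -> R0=(0,6,9) R2=(0,6,9)
Op 7: inc R2 by 3 -> R2=(0,6,12) value=18
Op 8: merge R1<->R2 -> R1=(0,6,12) R2=(0,6,12)
Op 9: merge R1<->R2 -> R1=(0,6,12) R2=(0,6,12)

Answer: 15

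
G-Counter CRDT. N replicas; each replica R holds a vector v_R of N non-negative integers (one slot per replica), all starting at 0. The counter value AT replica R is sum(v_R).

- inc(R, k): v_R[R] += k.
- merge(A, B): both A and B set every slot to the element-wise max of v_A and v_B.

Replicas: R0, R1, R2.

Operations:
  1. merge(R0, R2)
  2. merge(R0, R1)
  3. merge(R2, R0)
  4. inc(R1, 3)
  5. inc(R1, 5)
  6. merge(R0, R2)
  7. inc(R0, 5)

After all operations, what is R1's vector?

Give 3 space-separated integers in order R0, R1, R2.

Op 1: merge R0<->R2 -> R0=(0,0,0) R2=(0,0,0)
Op 2: merge R0<->R1 -> R0=(0,0,0) R1=(0,0,0)
Op 3: merge R2<->R0 -> R2=(0,0,0) R0=(0,0,0)
Op 4: inc R1 by 3 -> R1=(0,3,0) value=3
Op 5: inc R1 by 5 -> R1=(0,8,0) value=8
Op 6: merge R0<->R2 -> R0=(0,0,0) R2=(0,0,0)
Op 7: inc R0 by 5 -> R0=(5,0,0) value=5

Answer: 0 8 0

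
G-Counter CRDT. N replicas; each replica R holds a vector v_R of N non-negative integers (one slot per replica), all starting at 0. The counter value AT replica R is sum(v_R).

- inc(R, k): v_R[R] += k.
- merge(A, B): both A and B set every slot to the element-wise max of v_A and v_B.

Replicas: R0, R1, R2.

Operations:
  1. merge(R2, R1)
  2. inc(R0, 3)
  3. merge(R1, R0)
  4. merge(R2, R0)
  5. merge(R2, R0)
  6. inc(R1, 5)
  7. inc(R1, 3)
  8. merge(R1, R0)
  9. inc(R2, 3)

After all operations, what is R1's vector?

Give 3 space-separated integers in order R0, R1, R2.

Answer: 3 8 0

Derivation:
Op 1: merge R2<->R1 -> R2=(0,0,0) R1=(0,0,0)
Op 2: inc R0 by 3 -> R0=(3,0,0) value=3
Op 3: merge R1<->R0 -> R1=(3,0,0) R0=(3,0,0)
Op 4: merge R2<->R0 -> R2=(3,0,0) R0=(3,0,0)
Op 5: merge R2<->R0 -> R2=(3,0,0) R0=(3,0,0)
Op 6: inc R1 by 5 -> R1=(3,5,0) value=8
Op 7: inc R1 by 3 -> R1=(3,8,0) value=11
Op 8: merge R1<->R0 -> R1=(3,8,0) R0=(3,8,0)
Op 9: inc R2 by 3 -> R2=(3,0,3) value=6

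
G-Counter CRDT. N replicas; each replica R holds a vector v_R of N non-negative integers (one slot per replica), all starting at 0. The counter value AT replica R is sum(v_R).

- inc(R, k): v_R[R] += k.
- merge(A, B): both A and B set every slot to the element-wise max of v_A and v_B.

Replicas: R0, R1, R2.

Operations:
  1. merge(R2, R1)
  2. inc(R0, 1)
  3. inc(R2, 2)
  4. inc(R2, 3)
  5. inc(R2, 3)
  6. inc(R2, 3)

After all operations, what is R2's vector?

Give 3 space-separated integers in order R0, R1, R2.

Op 1: merge R2<->R1 -> R2=(0,0,0) R1=(0,0,0)
Op 2: inc R0 by 1 -> R0=(1,0,0) value=1
Op 3: inc R2 by 2 -> R2=(0,0,2) value=2
Op 4: inc R2 by 3 -> R2=(0,0,5) value=5
Op 5: inc R2 by 3 -> R2=(0,0,8) value=8
Op 6: inc R2 by 3 -> R2=(0,0,11) value=11

Answer: 0 0 11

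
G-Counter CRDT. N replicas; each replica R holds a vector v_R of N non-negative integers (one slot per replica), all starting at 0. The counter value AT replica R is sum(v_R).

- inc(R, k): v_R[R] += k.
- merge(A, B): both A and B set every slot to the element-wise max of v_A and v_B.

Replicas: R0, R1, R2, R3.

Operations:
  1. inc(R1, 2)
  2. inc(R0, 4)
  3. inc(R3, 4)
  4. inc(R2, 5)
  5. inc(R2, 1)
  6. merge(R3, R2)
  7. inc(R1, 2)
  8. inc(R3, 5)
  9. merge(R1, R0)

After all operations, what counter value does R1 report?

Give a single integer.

Answer: 8

Derivation:
Op 1: inc R1 by 2 -> R1=(0,2,0,0) value=2
Op 2: inc R0 by 4 -> R0=(4,0,0,0) value=4
Op 3: inc R3 by 4 -> R3=(0,0,0,4) value=4
Op 4: inc R2 by 5 -> R2=(0,0,5,0) value=5
Op 5: inc R2 by 1 -> R2=(0,0,6,0) value=6
Op 6: merge R3<->R2 -> R3=(0,0,6,4) R2=(0,0,6,4)
Op 7: inc R1 by 2 -> R1=(0,4,0,0) value=4
Op 8: inc R3 by 5 -> R3=(0,0,6,9) value=15
Op 9: merge R1<->R0 -> R1=(4,4,0,0) R0=(4,4,0,0)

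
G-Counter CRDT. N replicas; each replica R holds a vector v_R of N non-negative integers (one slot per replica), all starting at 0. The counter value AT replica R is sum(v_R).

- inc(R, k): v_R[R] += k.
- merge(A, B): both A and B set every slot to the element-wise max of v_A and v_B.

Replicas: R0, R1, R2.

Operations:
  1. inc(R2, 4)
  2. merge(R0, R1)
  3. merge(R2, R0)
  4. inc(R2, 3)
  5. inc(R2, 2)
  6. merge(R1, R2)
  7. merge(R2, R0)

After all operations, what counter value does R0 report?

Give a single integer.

Op 1: inc R2 by 4 -> R2=(0,0,4) value=4
Op 2: merge R0<->R1 -> R0=(0,0,0) R1=(0,0,0)
Op 3: merge R2<->R0 -> R2=(0,0,4) R0=(0,0,4)
Op 4: inc R2 by 3 -> R2=(0,0,7) value=7
Op 5: inc R2 by 2 -> R2=(0,0,9) value=9
Op 6: merge R1<->R2 -> R1=(0,0,9) R2=(0,0,9)
Op 7: merge R2<->R0 -> R2=(0,0,9) R0=(0,0,9)

Answer: 9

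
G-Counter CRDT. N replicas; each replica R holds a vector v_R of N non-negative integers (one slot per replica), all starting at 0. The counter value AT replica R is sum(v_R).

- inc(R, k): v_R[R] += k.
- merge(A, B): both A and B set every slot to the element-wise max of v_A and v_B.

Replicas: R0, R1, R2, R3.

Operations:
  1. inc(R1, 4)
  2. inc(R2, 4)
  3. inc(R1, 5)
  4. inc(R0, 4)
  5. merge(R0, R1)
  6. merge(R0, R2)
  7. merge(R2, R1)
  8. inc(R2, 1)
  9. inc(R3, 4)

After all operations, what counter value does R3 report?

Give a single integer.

Answer: 4

Derivation:
Op 1: inc R1 by 4 -> R1=(0,4,0,0) value=4
Op 2: inc R2 by 4 -> R2=(0,0,4,0) value=4
Op 3: inc R1 by 5 -> R1=(0,9,0,0) value=9
Op 4: inc R0 by 4 -> R0=(4,0,0,0) value=4
Op 5: merge R0<->R1 -> R0=(4,9,0,0) R1=(4,9,0,0)
Op 6: merge R0<->R2 -> R0=(4,9,4,0) R2=(4,9,4,0)
Op 7: merge R2<->R1 -> R2=(4,9,4,0) R1=(4,9,4,0)
Op 8: inc R2 by 1 -> R2=(4,9,5,0) value=18
Op 9: inc R3 by 4 -> R3=(0,0,0,4) value=4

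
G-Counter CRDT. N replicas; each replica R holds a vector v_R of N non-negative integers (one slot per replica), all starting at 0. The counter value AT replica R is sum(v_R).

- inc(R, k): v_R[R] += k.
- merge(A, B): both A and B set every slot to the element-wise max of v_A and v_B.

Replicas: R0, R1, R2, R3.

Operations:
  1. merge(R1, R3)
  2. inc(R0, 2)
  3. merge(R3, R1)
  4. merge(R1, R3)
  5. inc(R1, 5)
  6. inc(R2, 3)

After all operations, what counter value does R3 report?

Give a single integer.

Answer: 0

Derivation:
Op 1: merge R1<->R3 -> R1=(0,0,0,0) R3=(0,0,0,0)
Op 2: inc R0 by 2 -> R0=(2,0,0,0) value=2
Op 3: merge R3<->R1 -> R3=(0,0,0,0) R1=(0,0,0,0)
Op 4: merge R1<->R3 -> R1=(0,0,0,0) R3=(0,0,0,0)
Op 5: inc R1 by 5 -> R1=(0,5,0,0) value=5
Op 6: inc R2 by 3 -> R2=(0,0,3,0) value=3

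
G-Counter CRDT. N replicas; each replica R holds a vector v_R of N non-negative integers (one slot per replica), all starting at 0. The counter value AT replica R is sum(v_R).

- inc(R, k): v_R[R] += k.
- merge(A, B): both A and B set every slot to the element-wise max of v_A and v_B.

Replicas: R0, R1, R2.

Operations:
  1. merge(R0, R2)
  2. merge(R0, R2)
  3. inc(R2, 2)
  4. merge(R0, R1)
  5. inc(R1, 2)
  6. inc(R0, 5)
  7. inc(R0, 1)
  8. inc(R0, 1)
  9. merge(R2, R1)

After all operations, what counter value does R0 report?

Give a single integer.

Answer: 7

Derivation:
Op 1: merge R0<->R2 -> R0=(0,0,0) R2=(0,0,0)
Op 2: merge R0<->R2 -> R0=(0,0,0) R2=(0,0,0)
Op 3: inc R2 by 2 -> R2=(0,0,2) value=2
Op 4: merge R0<->R1 -> R0=(0,0,0) R1=(0,0,0)
Op 5: inc R1 by 2 -> R1=(0,2,0) value=2
Op 6: inc R0 by 5 -> R0=(5,0,0) value=5
Op 7: inc R0 by 1 -> R0=(6,0,0) value=6
Op 8: inc R0 by 1 -> R0=(7,0,0) value=7
Op 9: merge R2<->R1 -> R2=(0,2,2) R1=(0,2,2)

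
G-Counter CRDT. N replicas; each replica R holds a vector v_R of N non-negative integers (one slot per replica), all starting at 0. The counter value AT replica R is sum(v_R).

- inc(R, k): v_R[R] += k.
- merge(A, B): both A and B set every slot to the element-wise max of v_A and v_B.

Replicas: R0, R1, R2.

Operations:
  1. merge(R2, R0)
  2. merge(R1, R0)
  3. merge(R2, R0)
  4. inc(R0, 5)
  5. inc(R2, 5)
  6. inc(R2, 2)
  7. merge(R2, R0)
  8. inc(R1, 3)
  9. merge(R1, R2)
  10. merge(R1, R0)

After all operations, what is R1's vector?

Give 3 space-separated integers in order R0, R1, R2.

Answer: 5 3 7

Derivation:
Op 1: merge R2<->R0 -> R2=(0,0,0) R0=(0,0,0)
Op 2: merge R1<->R0 -> R1=(0,0,0) R0=(0,0,0)
Op 3: merge R2<->R0 -> R2=(0,0,0) R0=(0,0,0)
Op 4: inc R0 by 5 -> R0=(5,0,0) value=5
Op 5: inc R2 by 5 -> R2=(0,0,5) value=5
Op 6: inc R2 by 2 -> R2=(0,0,7) value=7
Op 7: merge R2<->R0 -> R2=(5,0,7) R0=(5,0,7)
Op 8: inc R1 by 3 -> R1=(0,3,0) value=3
Op 9: merge R1<->R2 -> R1=(5,3,7) R2=(5,3,7)
Op 10: merge R1<->R0 -> R1=(5,3,7) R0=(5,3,7)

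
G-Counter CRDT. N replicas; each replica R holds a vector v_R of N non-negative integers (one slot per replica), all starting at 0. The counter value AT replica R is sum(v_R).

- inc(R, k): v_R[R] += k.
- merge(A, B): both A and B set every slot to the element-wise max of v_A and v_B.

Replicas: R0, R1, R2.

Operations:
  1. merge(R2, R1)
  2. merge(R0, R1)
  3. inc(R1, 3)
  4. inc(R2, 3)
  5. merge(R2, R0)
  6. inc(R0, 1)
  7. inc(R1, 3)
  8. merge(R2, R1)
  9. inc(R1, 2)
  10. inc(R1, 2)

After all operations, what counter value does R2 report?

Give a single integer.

Op 1: merge R2<->R1 -> R2=(0,0,0) R1=(0,0,0)
Op 2: merge R0<->R1 -> R0=(0,0,0) R1=(0,0,0)
Op 3: inc R1 by 3 -> R1=(0,3,0) value=3
Op 4: inc R2 by 3 -> R2=(0,0,3) value=3
Op 5: merge R2<->R0 -> R2=(0,0,3) R0=(0,0,3)
Op 6: inc R0 by 1 -> R0=(1,0,3) value=4
Op 7: inc R1 by 3 -> R1=(0,6,0) value=6
Op 8: merge R2<->R1 -> R2=(0,6,3) R1=(0,6,3)
Op 9: inc R1 by 2 -> R1=(0,8,3) value=11
Op 10: inc R1 by 2 -> R1=(0,10,3) value=13

Answer: 9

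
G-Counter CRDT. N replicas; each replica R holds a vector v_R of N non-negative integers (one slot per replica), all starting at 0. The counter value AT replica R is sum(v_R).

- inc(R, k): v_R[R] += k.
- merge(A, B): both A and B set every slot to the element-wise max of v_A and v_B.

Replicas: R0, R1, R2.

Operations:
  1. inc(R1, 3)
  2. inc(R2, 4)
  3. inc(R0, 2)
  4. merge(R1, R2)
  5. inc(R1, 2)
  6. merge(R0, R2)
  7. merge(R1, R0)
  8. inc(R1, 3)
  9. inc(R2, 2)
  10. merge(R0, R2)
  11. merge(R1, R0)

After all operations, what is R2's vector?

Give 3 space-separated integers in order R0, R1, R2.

Op 1: inc R1 by 3 -> R1=(0,3,0) value=3
Op 2: inc R2 by 4 -> R2=(0,0,4) value=4
Op 3: inc R0 by 2 -> R0=(2,0,0) value=2
Op 4: merge R1<->R2 -> R1=(0,3,4) R2=(0,3,4)
Op 5: inc R1 by 2 -> R1=(0,5,4) value=9
Op 6: merge R0<->R2 -> R0=(2,3,4) R2=(2,3,4)
Op 7: merge R1<->R0 -> R1=(2,5,4) R0=(2,5,4)
Op 8: inc R1 by 3 -> R1=(2,8,4) value=14
Op 9: inc R2 by 2 -> R2=(2,3,6) value=11
Op 10: merge R0<->R2 -> R0=(2,5,6) R2=(2,5,6)
Op 11: merge R1<->R0 -> R1=(2,8,6) R0=(2,8,6)

Answer: 2 5 6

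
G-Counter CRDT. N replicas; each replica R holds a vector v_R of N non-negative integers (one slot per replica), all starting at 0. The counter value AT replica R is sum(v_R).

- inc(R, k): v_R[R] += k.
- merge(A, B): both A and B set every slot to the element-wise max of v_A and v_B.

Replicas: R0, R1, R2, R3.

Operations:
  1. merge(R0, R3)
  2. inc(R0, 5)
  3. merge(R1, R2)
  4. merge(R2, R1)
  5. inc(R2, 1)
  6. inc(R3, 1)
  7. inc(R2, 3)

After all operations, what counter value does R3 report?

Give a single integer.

Answer: 1

Derivation:
Op 1: merge R0<->R3 -> R0=(0,0,0,0) R3=(0,0,0,0)
Op 2: inc R0 by 5 -> R0=(5,0,0,0) value=5
Op 3: merge R1<->R2 -> R1=(0,0,0,0) R2=(0,0,0,0)
Op 4: merge R2<->R1 -> R2=(0,0,0,0) R1=(0,0,0,0)
Op 5: inc R2 by 1 -> R2=(0,0,1,0) value=1
Op 6: inc R3 by 1 -> R3=(0,0,0,1) value=1
Op 7: inc R2 by 3 -> R2=(0,0,4,0) value=4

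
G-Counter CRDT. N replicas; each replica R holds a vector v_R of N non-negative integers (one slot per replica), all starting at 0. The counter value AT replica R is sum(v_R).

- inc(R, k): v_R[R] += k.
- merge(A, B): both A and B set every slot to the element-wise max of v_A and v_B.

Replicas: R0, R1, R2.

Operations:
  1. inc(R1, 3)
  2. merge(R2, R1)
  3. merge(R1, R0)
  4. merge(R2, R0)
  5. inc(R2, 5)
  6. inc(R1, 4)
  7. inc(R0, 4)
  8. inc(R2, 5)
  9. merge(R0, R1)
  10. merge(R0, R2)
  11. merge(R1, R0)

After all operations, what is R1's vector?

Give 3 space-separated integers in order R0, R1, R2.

Answer: 4 7 10

Derivation:
Op 1: inc R1 by 3 -> R1=(0,3,0) value=3
Op 2: merge R2<->R1 -> R2=(0,3,0) R1=(0,3,0)
Op 3: merge R1<->R0 -> R1=(0,3,0) R0=(0,3,0)
Op 4: merge R2<->R0 -> R2=(0,3,0) R0=(0,3,0)
Op 5: inc R2 by 5 -> R2=(0,3,5) value=8
Op 6: inc R1 by 4 -> R1=(0,7,0) value=7
Op 7: inc R0 by 4 -> R0=(4,3,0) value=7
Op 8: inc R2 by 5 -> R2=(0,3,10) value=13
Op 9: merge R0<->R1 -> R0=(4,7,0) R1=(4,7,0)
Op 10: merge R0<->R2 -> R0=(4,7,10) R2=(4,7,10)
Op 11: merge R1<->R0 -> R1=(4,7,10) R0=(4,7,10)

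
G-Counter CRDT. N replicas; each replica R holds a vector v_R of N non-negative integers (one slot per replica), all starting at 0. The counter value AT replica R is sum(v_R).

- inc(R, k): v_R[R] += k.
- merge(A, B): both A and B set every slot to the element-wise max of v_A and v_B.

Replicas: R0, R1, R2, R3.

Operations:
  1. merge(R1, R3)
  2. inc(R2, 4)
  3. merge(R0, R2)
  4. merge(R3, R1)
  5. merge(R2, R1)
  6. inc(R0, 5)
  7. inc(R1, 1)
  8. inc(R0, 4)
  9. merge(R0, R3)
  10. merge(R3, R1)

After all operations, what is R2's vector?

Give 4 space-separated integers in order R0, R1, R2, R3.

Answer: 0 0 4 0

Derivation:
Op 1: merge R1<->R3 -> R1=(0,0,0,0) R3=(0,0,0,0)
Op 2: inc R2 by 4 -> R2=(0,0,4,0) value=4
Op 3: merge R0<->R2 -> R0=(0,0,4,0) R2=(0,0,4,0)
Op 4: merge R3<->R1 -> R3=(0,0,0,0) R1=(0,0,0,0)
Op 5: merge R2<->R1 -> R2=(0,0,4,0) R1=(0,0,4,0)
Op 6: inc R0 by 5 -> R0=(5,0,4,0) value=9
Op 7: inc R1 by 1 -> R1=(0,1,4,0) value=5
Op 8: inc R0 by 4 -> R0=(9,0,4,0) value=13
Op 9: merge R0<->R3 -> R0=(9,0,4,0) R3=(9,0,4,0)
Op 10: merge R3<->R1 -> R3=(9,1,4,0) R1=(9,1,4,0)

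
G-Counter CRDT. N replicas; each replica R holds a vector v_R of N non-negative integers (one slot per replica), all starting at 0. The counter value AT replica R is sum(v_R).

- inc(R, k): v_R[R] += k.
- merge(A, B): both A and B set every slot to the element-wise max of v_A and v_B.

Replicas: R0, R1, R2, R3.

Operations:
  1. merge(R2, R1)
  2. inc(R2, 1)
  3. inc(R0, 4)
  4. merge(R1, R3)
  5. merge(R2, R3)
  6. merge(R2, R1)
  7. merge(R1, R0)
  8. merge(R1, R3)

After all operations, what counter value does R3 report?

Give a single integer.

Op 1: merge R2<->R1 -> R2=(0,0,0,0) R1=(0,0,0,0)
Op 2: inc R2 by 1 -> R2=(0,0,1,0) value=1
Op 3: inc R0 by 4 -> R0=(4,0,0,0) value=4
Op 4: merge R1<->R3 -> R1=(0,0,0,0) R3=(0,0,0,0)
Op 5: merge R2<->R3 -> R2=(0,0,1,0) R3=(0,0,1,0)
Op 6: merge R2<->R1 -> R2=(0,0,1,0) R1=(0,0,1,0)
Op 7: merge R1<->R0 -> R1=(4,0,1,0) R0=(4,0,1,0)
Op 8: merge R1<->R3 -> R1=(4,0,1,0) R3=(4,0,1,0)

Answer: 5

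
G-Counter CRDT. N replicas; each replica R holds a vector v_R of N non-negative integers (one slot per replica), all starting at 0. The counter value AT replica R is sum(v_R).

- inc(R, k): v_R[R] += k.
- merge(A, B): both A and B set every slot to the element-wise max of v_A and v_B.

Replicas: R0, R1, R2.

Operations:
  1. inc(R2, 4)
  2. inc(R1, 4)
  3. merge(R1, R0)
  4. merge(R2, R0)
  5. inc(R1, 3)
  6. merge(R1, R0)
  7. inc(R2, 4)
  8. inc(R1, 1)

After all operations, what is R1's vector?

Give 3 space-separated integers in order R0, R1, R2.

Answer: 0 8 4

Derivation:
Op 1: inc R2 by 4 -> R2=(0,0,4) value=4
Op 2: inc R1 by 4 -> R1=(0,4,0) value=4
Op 3: merge R1<->R0 -> R1=(0,4,0) R0=(0,4,0)
Op 4: merge R2<->R0 -> R2=(0,4,4) R0=(0,4,4)
Op 5: inc R1 by 3 -> R1=(0,7,0) value=7
Op 6: merge R1<->R0 -> R1=(0,7,4) R0=(0,7,4)
Op 7: inc R2 by 4 -> R2=(0,4,8) value=12
Op 8: inc R1 by 1 -> R1=(0,8,4) value=12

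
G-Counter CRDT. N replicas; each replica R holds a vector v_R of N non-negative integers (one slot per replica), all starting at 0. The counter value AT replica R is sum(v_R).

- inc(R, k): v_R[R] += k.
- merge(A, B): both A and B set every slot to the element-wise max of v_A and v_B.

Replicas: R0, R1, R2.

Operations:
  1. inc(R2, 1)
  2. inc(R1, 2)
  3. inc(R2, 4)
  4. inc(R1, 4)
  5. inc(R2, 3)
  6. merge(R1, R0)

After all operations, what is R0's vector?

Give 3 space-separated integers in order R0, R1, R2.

Answer: 0 6 0

Derivation:
Op 1: inc R2 by 1 -> R2=(0,0,1) value=1
Op 2: inc R1 by 2 -> R1=(0,2,0) value=2
Op 3: inc R2 by 4 -> R2=(0,0,5) value=5
Op 4: inc R1 by 4 -> R1=(0,6,0) value=6
Op 5: inc R2 by 3 -> R2=(0,0,8) value=8
Op 6: merge R1<->R0 -> R1=(0,6,0) R0=(0,6,0)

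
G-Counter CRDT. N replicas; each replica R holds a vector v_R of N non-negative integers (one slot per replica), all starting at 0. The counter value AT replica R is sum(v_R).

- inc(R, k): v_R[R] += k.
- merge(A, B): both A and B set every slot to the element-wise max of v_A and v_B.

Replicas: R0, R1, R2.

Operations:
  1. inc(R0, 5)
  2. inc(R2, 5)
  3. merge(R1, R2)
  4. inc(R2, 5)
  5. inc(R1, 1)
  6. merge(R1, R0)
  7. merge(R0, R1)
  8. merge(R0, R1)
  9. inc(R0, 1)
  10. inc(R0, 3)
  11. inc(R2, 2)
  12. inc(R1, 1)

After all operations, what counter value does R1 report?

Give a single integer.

Answer: 12

Derivation:
Op 1: inc R0 by 5 -> R0=(5,0,0) value=5
Op 2: inc R2 by 5 -> R2=(0,0,5) value=5
Op 3: merge R1<->R2 -> R1=(0,0,5) R2=(0,0,5)
Op 4: inc R2 by 5 -> R2=(0,0,10) value=10
Op 5: inc R1 by 1 -> R1=(0,1,5) value=6
Op 6: merge R1<->R0 -> R1=(5,1,5) R0=(5,1,5)
Op 7: merge R0<->R1 -> R0=(5,1,5) R1=(5,1,5)
Op 8: merge R0<->R1 -> R0=(5,1,5) R1=(5,1,5)
Op 9: inc R0 by 1 -> R0=(6,1,5) value=12
Op 10: inc R0 by 3 -> R0=(9,1,5) value=15
Op 11: inc R2 by 2 -> R2=(0,0,12) value=12
Op 12: inc R1 by 1 -> R1=(5,2,5) value=12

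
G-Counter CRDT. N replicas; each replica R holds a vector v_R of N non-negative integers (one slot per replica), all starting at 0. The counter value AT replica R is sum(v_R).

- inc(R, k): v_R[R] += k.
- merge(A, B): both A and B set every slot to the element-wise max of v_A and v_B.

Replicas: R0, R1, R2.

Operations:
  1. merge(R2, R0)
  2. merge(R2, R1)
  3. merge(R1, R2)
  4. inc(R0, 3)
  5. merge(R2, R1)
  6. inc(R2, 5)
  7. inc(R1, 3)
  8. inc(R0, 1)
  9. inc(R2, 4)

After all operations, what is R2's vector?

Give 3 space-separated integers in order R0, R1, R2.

Answer: 0 0 9

Derivation:
Op 1: merge R2<->R0 -> R2=(0,0,0) R0=(0,0,0)
Op 2: merge R2<->R1 -> R2=(0,0,0) R1=(0,0,0)
Op 3: merge R1<->R2 -> R1=(0,0,0) R2=(0,0,0)
Op 4: inc R0 by 3 -> R0=(3,0,0) value=3
Op 5: merge R2<->R1 -> R2=(0,0,0) R1=(0,0,0)
Op 6: inc R2 by 5 -> R2=(0,0,5) value=5
Op 7: inc R1 by 3 -> R1=(0,3,0) value=3
Op 8: inc R0 by 1 -> R0=(4,0,0) value=4
Op 9: inc R2 by 4 -> R2=(0,0,9) value=9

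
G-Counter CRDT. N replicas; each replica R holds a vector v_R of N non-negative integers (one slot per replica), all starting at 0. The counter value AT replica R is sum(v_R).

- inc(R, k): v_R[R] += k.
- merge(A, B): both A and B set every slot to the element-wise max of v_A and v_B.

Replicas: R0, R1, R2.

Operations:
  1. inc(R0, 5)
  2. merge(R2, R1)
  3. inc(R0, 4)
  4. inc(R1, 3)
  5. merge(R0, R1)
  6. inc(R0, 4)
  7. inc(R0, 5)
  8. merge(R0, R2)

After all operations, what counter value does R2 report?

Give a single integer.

Op 1: inc R0 by 5 -> R0=(5,0,0) value=5
Op 2: merge R2<->R1 -> R2=(0,0,0) R1=(0,0,0)
Op 3: inc R0 by 4 -> R0=(9,0,0) value=9
Op 4: inc R1 by 3 -> R1=(0,3,0) value=3
Op 5: merge R0<->R1 -> R0=(9,3,0) R1=(9,3,0)
Op 6: inc R0 by 4 -> R0=(13,3,0) value=16
Op 7: inc R0 by 5 -> R0=(18,3,0) value=21
Op 8: merge R0<->R2 -> R0=(18,3,0) R2=(18,3,0)

Answer: 21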